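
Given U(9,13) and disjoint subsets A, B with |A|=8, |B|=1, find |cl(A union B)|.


|A union B| = 8 + 1 = 9 (disjoint).
In U(9,13), cl(S) = S if |S| < 9, else cl(S) = E.
Since 9 >= 9, cl(A union B) = E.
|cl(A union B)| = 13.

13


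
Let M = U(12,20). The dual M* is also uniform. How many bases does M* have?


The dual of U(r,n) is U(n-r, n) = U(8,20).
Bases of U(8,20) are all (8)-element subsets.
|B(M*)| = C(20,8) = 125970.

125970


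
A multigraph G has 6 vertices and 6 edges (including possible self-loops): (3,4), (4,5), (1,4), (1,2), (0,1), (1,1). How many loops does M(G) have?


In a graphic matroid, a loop is a self-loop edge (u,u) with rank 0.
Examining all 6 edges for self-loops...
Self-loops found: (1,1)
Number of loops = 1.

1


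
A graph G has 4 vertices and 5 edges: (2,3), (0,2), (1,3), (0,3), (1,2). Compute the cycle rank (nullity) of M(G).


Cycle rank (nullity) = |E| - r(M) = |E| - (|V| - c).
|E| = 5, |V| = 4, c = 1.
Nullity = 5 - (4 - 1) = 5 - 3 = 2.

2


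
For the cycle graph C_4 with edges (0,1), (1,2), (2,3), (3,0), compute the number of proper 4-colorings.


P(C_4, k) = (k-1)^4 + (-1)^4*(k-1).
P(4) = (3)^4 + 3
= 81 + 3 = 84.

84


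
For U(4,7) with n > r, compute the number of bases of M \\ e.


Deleting e from U(4,7) gives U(4,6) since n > r.
Bases of U(4,6) = C(6,4) = (6 * 5 * 4 * 3) / (1 * 2 * 3 * 4) = 15.

15


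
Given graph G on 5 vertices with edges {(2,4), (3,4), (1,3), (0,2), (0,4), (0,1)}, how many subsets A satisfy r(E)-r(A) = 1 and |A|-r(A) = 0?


R(x,y) = sum over A in 2^E of x^(r(E)-r(A)) * y^(|A|-r(A)).
G has 5 vertices, 6 edges. r(E) = 4.
Enumerate all 2^6 = 64 subsets.
Count subsets with r(E)-r(A)=1 and |A|-r(A)=0: 19.

19


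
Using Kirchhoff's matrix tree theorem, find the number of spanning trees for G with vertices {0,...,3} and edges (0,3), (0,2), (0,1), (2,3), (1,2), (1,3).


By Kirchhoff's matrix tree theorem, the number of spanning trees equals
the determinant of any cofactor of the Laplacian matrix L.
G has 4 vertices and 6 edges.
Computing the (3 x 3) cofactor determinant gives 16.

16


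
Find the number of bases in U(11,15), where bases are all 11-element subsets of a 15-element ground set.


Bases of U(11,15) are all 11-element subsets of the 15-element ground set.
Number of bases = C(15,11).
C(15,11) = 15! / (11! * 4!) = 1365.

1365


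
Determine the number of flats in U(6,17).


Flats of U(6,17): every subset of size < 6 is a flat, plus E itself.
Count = C(17,0) + C(17,1) + C(17,2) + C(17,3) + C(17,4) + C(17,5) + 1
     = 1 + 17 + 136 + 680 + 2380 + 6188 + 1
     = 9403.

9403


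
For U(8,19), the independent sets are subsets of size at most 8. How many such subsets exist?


Independent sets of U(8,19) are all subsets of size <= 8.
Count = C(19,0) + C(19,1) + C(19,2) + C(19,3) + C(19,4) + C(19,5) + C(19,6) + C(19,7) + C(19,8)
     = 1 + 19 + 171 + 969 + 3876 + 11628 + 27132 + 50388 + 75582
     = 169766.

169766


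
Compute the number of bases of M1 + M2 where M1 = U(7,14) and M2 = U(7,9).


Bases of a direct sum M1 + M2: |B| = |B(M1)| * |B(M2)|.
|B(U(7,14))| = C(14,7) = 3432.
|B(U(7,9))| = C(9,7) = 36.
Total bases = 3432 * 36 = 123552.

123552


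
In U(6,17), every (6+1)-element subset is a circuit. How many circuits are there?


In U(6,17), circuits are the (7)-element subsets.
Any set of 7 elements is dependent, and removing any one element gives
an independent set of size 6, so it is a minimal dependent set.
Number of circuits = C(17,7) = 19448.

19448


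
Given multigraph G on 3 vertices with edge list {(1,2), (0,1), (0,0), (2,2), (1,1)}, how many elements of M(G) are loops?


In a graphic matroid, a loop is a self-loop edge (u,u) with rank 0.
Examining all 5 edges for self-loops...
Self-loops found: (0,0), (2,2), (1,1)
Number of loops = 3.

3


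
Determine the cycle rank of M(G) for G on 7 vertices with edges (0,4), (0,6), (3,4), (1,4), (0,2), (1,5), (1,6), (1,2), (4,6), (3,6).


Cycle rank (nullity) = |E| - r(M) = |E| - (|V| - c).
|E| = 10, |V| = 7, c = 1.
Nullity = 10 - (7 - 1) = 10 - 6 = 4.

4


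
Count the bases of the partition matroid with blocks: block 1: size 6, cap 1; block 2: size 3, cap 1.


A basis picks exactly ci elements from block i.
Number of bases = product of C(|Si|, ci).
= C(6,1) * C(3,1)
= 6 * 3
= 18.

18


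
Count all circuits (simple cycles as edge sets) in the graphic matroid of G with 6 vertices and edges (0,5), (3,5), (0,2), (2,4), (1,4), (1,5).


A circuit in a graphic matroid = edge set of a simple cycle.
G has 6 vertices and 6 edges.
Enumerating all minimal edge subsets forming cycles...
Total circuits found: 1.

1


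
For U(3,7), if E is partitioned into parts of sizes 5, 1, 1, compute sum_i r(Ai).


r(Ai) = min(|Ai|, 3) for each part.
Sum = min(5,3) + min(1,3) + min(1,3)
    = 3 + 1 + 1
    = 5.

5


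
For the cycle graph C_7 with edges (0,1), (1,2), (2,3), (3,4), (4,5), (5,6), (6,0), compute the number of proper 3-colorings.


P(C_7, k) = (k-1)^7 + (-1)^7*(k-1).
P(3) = (2)^7 - 2
= 128 - 2 = 126.

126


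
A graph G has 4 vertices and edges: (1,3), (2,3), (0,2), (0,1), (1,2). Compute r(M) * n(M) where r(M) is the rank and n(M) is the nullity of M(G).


r(M) = |V| - c = 4 - 1 = 3.
nullity = |E| - r(M) = 5 - 3 = 2.
Product = 3 * 2 = 6.

6


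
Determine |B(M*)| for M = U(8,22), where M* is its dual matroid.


The dual of U(r,n) is U(n-r, n) = U(14,22).
Bases of U(14,22) are all (14)-element subsets.
|B(M*)| = (22 choose 14) = 319770.

319770


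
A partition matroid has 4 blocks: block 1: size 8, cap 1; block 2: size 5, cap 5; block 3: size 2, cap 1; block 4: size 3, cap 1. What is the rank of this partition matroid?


Rank of a partition matroid = sum of min(|Si|, ci) for each block.
= min(8,1) + min(5,5) + min(2,1) + min(3,1)
= 1 + 5 + 1 + 1
= 8.

8


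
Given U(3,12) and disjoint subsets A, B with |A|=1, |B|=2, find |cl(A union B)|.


|A union B| = 1 + 2 = 3 (disjoint).
In U(3,12), cl(S) = S if |S| < 3, else cl(S) = E.
Since 3 >= 3, cl(A union B) = E.
|cl(A union B)| = 12.

12


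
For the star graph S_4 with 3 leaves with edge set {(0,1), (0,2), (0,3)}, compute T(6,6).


A star on 4 vertices is a tree with 3 edges.
T(x,y) = x^(3) for any tree.
T(6,6) = 6^3 = 216.

216


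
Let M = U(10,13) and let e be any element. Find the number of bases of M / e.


Contracting e from U(10,13) gives U(9,12).
Bases of U(9,12) = (12 choose 9) = 220.

220


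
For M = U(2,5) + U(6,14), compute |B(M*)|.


(M1+M2)* = M1* + M2*.
M1* = U(3,5), bases: C(5,3) = 10.
M2* = U(8,14), bases: C(14,8) = 3003.
|B(M*)| = 10 * 3003 = 30030.

30030


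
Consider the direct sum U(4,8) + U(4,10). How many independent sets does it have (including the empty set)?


For a direct sum, |I(M1+M2)| = |I(M1)| * |I(M2)|.
|I(U(4,8))| = sum C(8,k) for k=0..4 = 163.
|I(U(4,10))| = sum C(10,k) for k=0..4 = 386.
Total = 163 * 386 = 62918.

62918


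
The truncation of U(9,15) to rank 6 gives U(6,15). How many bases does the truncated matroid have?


Truncating U(9,15) to rank 6 gives U(6,15).
Bases of U(6,15) are all 6-element subsets of 15 elements.
Number of bases = (15 choose 6) = 5005.

5005


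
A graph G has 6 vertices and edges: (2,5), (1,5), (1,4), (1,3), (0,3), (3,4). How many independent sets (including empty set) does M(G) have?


An independent set in a graphic matroid is an acyclic edge subset.
G has 6 vertices and 6 edges.
Enumerate all 2^6 = 64 subsets, checking for acyclicity.
Total independent sets = 56.

56


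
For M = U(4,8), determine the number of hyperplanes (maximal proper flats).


Hyperplanes of U(4,8) are flats of rank 3.
In a uniform matroid, these are exactly the (3)-element subsets.
Count = C(8,3) = 8! / (3! * 5!) = 56.

56


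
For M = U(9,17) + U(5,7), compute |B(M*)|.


(M1+M2)* = M1* + M2*.
M1* = U(8,17), bases: C(17,8) = 24310.
M2* = U(2,7), bases: C(7,2) = 21.
|B(M*)| = 24310 * 21 = 510510.

510510


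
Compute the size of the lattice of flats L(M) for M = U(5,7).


Flats of U(5,7): every subset of size < 5 is a flat, plus E itself.
Count = C(7,0) + C(7,1) + C(7,2) + C(7,3) + C(7,4) + 1
     = 1 + 7 + 21 + 35 + 35 + 1
     = 100.

100


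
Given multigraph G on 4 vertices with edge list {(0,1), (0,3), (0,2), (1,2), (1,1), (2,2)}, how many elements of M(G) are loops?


In a graphic matroid, a loop is a self-loop edge (u,u) with rank 0.
Examining all 6 edges for self-loops...
Self-loops found: (1,1), (2,2)
Number of loops = 2.

2


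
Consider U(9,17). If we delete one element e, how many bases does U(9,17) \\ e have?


Deleting e from U(9,17) gives U(9,16) since n > r.
Bases of U(9,16) = (16 choose 9) = 11440.

11440


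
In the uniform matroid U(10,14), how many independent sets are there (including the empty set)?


Independent sets of U(10,14) are all subsets of size <= 10.
Count = (14 choose 0) + (14 choose 1) + (14 choose 2) + (14 choose 3) + (14 choose 4) + (14 choose 5) + (14 choose 6) + (14 choose 7) + (14 choose 8) + (14 choose 9) + (14 choose 10)
     = 1 + 14 + 91 + 364 + 1001 + 2002 + 3003 + 3432 + 3003 + 2002 + 1001
     = 15914.

15914


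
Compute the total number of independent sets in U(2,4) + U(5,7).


For a direct sum, |I(M1+M2)| = |I(M1)| * |I(M2)|.
|I(U(2,4))| = sum C(4,k) for k=0..2 = 11.
|I(U(5,7))| = sum C(7,k) for k=0..5 = 120.
Total = 11 * 120 = 1320.

1320


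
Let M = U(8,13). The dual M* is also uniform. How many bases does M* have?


The dual of U(r,n) is U(n-r, n) = U(5,13).
Bases of U(5,13) are all (5)-element subsets.
|B(M*)| = C(13,5) = 1287.

1287


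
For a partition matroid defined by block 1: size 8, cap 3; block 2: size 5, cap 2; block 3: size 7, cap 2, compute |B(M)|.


A basis picks exactly ci elements from block i.
Number of bases = product of C(|Si|, ci).
= C(8,3) * C(5,2) * C(7,2)
= 56 * 10 * 21
= 11760.

11760


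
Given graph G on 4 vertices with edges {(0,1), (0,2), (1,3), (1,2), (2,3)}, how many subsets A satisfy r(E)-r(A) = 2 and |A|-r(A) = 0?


R(x,y) = sum over A in 2^E of x^(r(E)-r(A)) * y^(|A|-r(A)).
G has 4 vertices, 5 edges. r(E) = 3.
Enumerate all 2^5 = 32 subsets.
Count subsets with r(E)-r(A)=2 and |A|-r(A)=0: 5.

5


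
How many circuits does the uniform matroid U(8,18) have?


In U(8,18), circuits are the (9)-element subsets.
Any set of 9 elements is dependent, and removing any one element gives
an independent set of size 8, so it is a minimal dependent set.
Number of circuits = C(18,9) = 18! / (9! * 9!) = 48620.

48620


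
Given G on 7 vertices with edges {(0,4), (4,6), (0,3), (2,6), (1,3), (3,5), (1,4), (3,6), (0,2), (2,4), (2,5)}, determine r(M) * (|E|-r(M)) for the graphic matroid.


r(M) = |V| - c = 7 - 1 = 6.
nullity = |E| - r(M) = 11 - 6 = 5.
Product = 6 * 5 = 30.

30


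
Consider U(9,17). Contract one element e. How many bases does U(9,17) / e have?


Contracting e from U(9,17) gives U(8,16).
Bases of U(8,16) = C(16,8) = 12870.

12870


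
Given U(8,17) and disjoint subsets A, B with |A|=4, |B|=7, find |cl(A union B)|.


|A union B| = 4 + 7 = 11 (disjoint).
In U(8,17), cl(S) = S if |S| < 8, else cl(S) = E.
Since 11 >= 8, cl(A union B) = E.
|cl(A union B)| = 17.

17


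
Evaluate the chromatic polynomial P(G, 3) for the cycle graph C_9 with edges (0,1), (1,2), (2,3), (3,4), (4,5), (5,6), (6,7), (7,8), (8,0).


P(C_9, k) = (k-1)^9 + (-1)^9*(k-1).
P(3) = (2)^9 - 2
= 512 - 2 = 510.

510


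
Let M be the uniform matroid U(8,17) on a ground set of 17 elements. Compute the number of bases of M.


Bases of U(8,17) are all 8-element subsets of the 17-element ground set.
Number of bases = C(17,8).
(17 choose 8) = 24310.

24310


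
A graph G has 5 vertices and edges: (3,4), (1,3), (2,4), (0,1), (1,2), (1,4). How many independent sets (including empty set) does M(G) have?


An independent set in a graphic matroid is an acyclic edge subset.
G has 5 vertices and 6 edges.
Enumerate all 2^6 = 64 subsets, checking for acyclicity.
Total independent sets = 48.

48


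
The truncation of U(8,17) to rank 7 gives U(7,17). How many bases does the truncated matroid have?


Truncating U(8,17) to rank 7 gives U(7,17).
Bases of U(7,17) are all 7-element subsets of 17 elements.
Number of bases = (17 choose 7) = 19448.

19448


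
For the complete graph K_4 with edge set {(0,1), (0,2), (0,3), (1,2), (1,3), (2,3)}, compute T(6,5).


T(K_4; x,y) = x^3 + 3x^2 + 4xy + 2x + y^3 + 3y^2 + 2y.
Substituting x=6, y=5:
= 216 + 108 + 120 + 12 + 125 + 75 + 10
= 666.

666


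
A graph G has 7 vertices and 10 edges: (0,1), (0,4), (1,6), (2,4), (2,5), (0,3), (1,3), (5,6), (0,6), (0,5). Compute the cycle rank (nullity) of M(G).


Cycle rank (nullity) = |E| - r(M) = |E| - (|V| - c).
|E| = 10, |V| = 7, c = 1.
Nullity = 10 - (7 - 1) = 10 - 6 = 4.

4


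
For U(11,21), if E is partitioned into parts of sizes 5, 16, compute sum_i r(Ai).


r(Ai) = min(|Ai|, 11) for each part.
Sum = min(5,11) + min(16,11)
    = 5 + 11
    = 16.

16


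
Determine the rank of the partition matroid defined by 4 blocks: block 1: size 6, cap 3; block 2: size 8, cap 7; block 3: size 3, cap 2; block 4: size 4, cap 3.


Rank of a partition matroid = sum of min(|Si|, ci) for each block.
= min(6,3) + min(8,7) + min(3,2) + min(4,3)
= 3 + 7 + 2 + 3
= 15.

15


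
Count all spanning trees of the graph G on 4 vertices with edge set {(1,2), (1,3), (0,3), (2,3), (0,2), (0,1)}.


By Kirchhoff's matrix tree theorem, the number of spanning trees equals
the determinant of any cofactor of the Laplacian matrix L.
G has 4 vertices and 6 edges.
Computing the (3 x 3) cofactor determinant gives 16.

16


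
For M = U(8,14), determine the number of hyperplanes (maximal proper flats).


Hyperplanes of U(8,14) are flats of rank 7.
In a uniform matroid, these are exactly the (7)-element subsets.
Count = C(14,7) = 14! / (7! * 7!) = 3432.

3432


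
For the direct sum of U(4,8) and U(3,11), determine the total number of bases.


Bases of a direct sum M1 + M2: |B| = |B(M1)| * |B(M2)|.
|B(U(4,8))| = C(8,4) = 70.
|B(U(3,11))| = C(11,3) = 165.
Total bases = 70 * 165 = 11550.

11550


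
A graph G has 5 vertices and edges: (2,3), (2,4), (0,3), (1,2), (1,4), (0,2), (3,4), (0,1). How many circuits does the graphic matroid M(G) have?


A circuit in a graphic matroid = edge set of a simple cycle.
G has 5 vertices and 8 edges.
Enumerating all minimal edge subsets forming cycles...
Total circuits found: 13.

13


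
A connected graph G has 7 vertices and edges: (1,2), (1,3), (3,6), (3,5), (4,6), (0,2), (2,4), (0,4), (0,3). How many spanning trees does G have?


By Kirchhoff's matrix tree theorem, the number of spanning trees equals
the determinant of any cofactor of the Laplacian matrix L.
G has 7 vertices and 9 edges.
Computing the (6 x 6) cofactor determinant gives 35.

35


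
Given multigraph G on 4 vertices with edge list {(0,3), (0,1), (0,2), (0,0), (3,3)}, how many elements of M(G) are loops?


In a graphic matroid, a loop is a self-loop edge (u,u) with rank 0.
Examining all 5 edges for self-loops...
Self-loops found: (0,0), (3,3)
Number of loops = 2.

2


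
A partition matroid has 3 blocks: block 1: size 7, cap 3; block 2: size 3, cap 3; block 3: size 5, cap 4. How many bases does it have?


A basis picks exactly ci elements from block i.
Number of bases = product of C(|Si|, ci).
= C(7,3) * C(3,3) * C(5,4)
= 35 * 1 * 5
= 175.

175


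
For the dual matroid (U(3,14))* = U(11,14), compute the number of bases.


The dual of U(r,n) is U(n-r, n) = U(11,14).
Bases of U(11,14) are all (11)-element subsets.
|B(M*)| = C(14,11) = 364.

364


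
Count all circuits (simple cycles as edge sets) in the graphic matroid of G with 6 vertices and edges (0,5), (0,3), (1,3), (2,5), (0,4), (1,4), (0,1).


A circuit in a graphic matroid = edge set of a simple cycle.
G has 6 vertices and 7 edges.
Enumerating all minimal edge subsets forming cycles...
Total circuits found: 3.

3


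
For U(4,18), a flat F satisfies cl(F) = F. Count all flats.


Flats of U(4,18): every subset of size < 4 is a flat, plus E itself.
Count = C(18,0) + C(18,1) + C(18,2) + C(18,3) + 1
     = 1 + 18 + 153 + 816 + 1
     = 989.

989


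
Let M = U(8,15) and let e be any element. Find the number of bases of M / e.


Contracting e from U(8,15) gives U(7,14).
Bases of U(7,14) = C(14,7) = 14! / (7! * 7!) = 3432.

3432


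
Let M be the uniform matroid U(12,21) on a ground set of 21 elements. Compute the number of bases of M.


Bases of U(12,21) are all 12-element subsets of the 21-element ground set.
Number of bases = C(21,12).
C(21,12) = 21! / (12! * 9!) = 293930.

293930


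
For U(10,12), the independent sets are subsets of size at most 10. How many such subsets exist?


Independent sets of U(10,12) are all subsets of size <= 10.
Count = C(12,0) + C(12,1) + C(12,2) + C(12,3) + C(12,4) + C(12,5) + C(12,6) + C(12,7) + C(12,8) + C(12,9) + C(12,10)
     = 1 + 12 + 66 + 220 + 495 + 792 + 924 + 792 + 495 + 220 + 66
     = 4083.

4083


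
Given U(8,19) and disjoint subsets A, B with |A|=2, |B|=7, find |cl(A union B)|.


|A union B| = 2 + 7 = 9 (disjoint).
In U(8,19), cl(S) = S if |S| < 8, else cl(S) = E.
Since 9 >= 8, cl(A union B) = E.
|cl(A union B)| = 19.

19


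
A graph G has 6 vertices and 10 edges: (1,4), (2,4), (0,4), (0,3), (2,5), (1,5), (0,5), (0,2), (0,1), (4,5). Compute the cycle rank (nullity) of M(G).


Cycle rank (nullity) = |E| - r(M) = |E| - (|V| - c).
|E| = 10, |V| = 6, c = 1.
Nullity = 10 - (6 - 1) = 10 - 5 = 5.

5


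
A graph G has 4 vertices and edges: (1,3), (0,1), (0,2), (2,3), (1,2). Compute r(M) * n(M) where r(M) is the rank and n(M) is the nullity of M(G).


r(M) = |V| - c = 4 - 1 = 3.
nullity = |E| - r(M) = 5 - 3 = 2.
Product = 3 * 2 = 6.

6


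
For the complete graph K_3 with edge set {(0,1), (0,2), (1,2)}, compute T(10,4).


T(K_3; x,y) = x^2 + x + y.
T(10,4) = 100 + 10 + 4 = 114.

114


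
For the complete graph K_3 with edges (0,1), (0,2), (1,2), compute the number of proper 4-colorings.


P(K_3, k) = k(k-1)(k-2)...(k-2).
P(4) = (4) * (3) * (2) = 24.

24


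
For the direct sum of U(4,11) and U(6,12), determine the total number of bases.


Bases of a direct sum M1 + M2: |B| = |B(M1)| * |B(M2)|.
|B(U(4,11))| = C(11,4) = 330.
|B(U(6,12))| = C(12,6) = 924.
Total bases = 330 * 924 = 304920.

304920


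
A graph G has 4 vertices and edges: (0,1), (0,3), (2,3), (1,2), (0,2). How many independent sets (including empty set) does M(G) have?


An independent set in a graphic matroid is an acyclic edge subset.
G has 4 vertices and 5 edges.
Enumerate all 2^5 = 32 subsets, checking for acyclicity.
Total independent sets = 24.

24


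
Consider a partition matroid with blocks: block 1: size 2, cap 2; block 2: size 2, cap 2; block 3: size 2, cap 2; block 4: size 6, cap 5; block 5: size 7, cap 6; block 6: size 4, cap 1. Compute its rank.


Rank of a partition matroid = sum of min(|Si|, ci) for each block.
= min(2,2) + min(2,2) + min(2,2) + min(6,5) + min(7,6) + min(4,1)
= 2 + 2 + 2 + 5 + 6 + 1
= 18.

18


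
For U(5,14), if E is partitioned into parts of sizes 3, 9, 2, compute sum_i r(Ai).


r(Ai) = min(|Ai|, 5) for each part.
Sum = min(3,5) + min(9,5) + min(2,5)
    = 3 + 5 + 2
    = 10.

10


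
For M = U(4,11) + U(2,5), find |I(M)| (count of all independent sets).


For a direct sum, |I(M1+M2)| = |I(M1)| * |I(M2)|.
|I(U(4,11))| = sum C(11,k) for k=0..4 = 562.
|I(U(2,5))| = sum C(5,k) for k=0..2 = 16.
Total = 562 * 16 = 8992.

8992


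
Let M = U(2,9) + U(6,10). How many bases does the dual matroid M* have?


(M1+M2)* = M1* + M2*.
M1* = U(7,9), bases: C(9,7) = 36.
M2* = U(4,10), bases: C(10,4) = 210.
|B(M*)| = 36 * 210 = 7560.

7560


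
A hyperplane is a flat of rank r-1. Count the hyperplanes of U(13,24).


Hyperplanes of U(13,24) are flats of rank 12.
In a uniform matroid, these are exactly the (12)-element subsets.
Count = C(24,12) = 2704156.

2704156


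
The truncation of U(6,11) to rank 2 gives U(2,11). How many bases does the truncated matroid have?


Truncating U(6,11) to rank 2 gives U(2,11).
Bases of U(2,11) are all 2-element subsets of 11 elements.
Number of bases = (11 choose 2) = 55.

55


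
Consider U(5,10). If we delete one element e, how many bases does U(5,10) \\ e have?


Deleting e from U(5,10) gives U(5,9) since n > r.
Bases of U(5,9) = C(9,5) = 126.

126


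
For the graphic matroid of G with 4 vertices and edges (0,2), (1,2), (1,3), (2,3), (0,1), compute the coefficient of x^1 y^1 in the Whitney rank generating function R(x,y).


R(x,y) = sum over A in 2^E of x^(r(E)-r(A)) * y^(|A|-r(A)).
G has 4 vertices, 5 edges. r(E) = 3.
Enumerate all 2^5 = 32 subsets.
Count subsets with r(E)-r(A)=1 and |A|-r(A)=1: 2.

2


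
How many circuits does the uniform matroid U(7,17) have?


In U(7,17), circuits are the (8)-element subsets.
Any set of 8 elements is dependent, and removing any one element gives
an independent set of size 7, so it is a minimal dependent set.
Number of circuits = C(17,8) = 17! / (8! * 9!) = 24310.

24310


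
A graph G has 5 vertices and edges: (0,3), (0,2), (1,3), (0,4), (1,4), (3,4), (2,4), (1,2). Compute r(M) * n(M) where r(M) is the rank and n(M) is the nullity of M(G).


r(M) = |V| - c = 5 - 1 = 4.
nullity = |E| - r(M) = 8 - 4 = 4.
Product = 4 * 4 = 16.

16


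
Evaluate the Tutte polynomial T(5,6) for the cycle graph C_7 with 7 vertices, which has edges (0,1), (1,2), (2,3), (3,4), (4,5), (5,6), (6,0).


T(C_7; x,y) = x + x^2 + ... + x^(6) + y.
T(5,6) = 5^1 + 5^2 + 5^3 + 5^4 + 5^5 + 5^6 + 6
= 5 + 25 + 125 + 625 + 3125 + 15625 + 6
= 19536.

19536


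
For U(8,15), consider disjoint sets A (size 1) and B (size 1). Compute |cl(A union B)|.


|A union B| = 1 + 1 = 2 (disjoint).
In U(8,15), cl(S) = S if |S| < 8, else cl(S) = E.
Since 2 < 8, cl(A union B) = A union B.
|cl(A union B)| = 2.

2


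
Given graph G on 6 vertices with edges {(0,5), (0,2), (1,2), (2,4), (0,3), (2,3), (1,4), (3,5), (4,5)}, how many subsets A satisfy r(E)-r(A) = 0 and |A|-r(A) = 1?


R(x,y) = sum over A in 2^E of x^(r(E)-r(A)) * y^(|A|-r(A)).
G has 6 vertices, 9 edges. r(E) = 5.
Enumerate all 2^9 = 512 subsets.
Count subsets with r(E)-r(A)=0 and |A|-r(A)=1: 71.

71


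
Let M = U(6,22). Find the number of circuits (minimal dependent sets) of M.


In U(6,22), circuits are the (7)-element subsets.
Any set of 7 elements is dependent, and removing any one element gives
an independent set of size 6, so it is a minimal dependent set.
Number of circuits = C(22,7) = 170544.

170544


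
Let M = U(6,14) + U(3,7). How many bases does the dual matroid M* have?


(M1+M2)* = M1* + M2*.
M1* = U(8,14), bases: C(14,8) = 3003.
M2* = U(4,7), bases: C(7,4) = 35.
|B(M*)| = 3003 * 35 = 105105.

105105


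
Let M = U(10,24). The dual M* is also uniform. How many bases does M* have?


The dual of U(r,n) is U(n-r, n) = U(14,24).
Bases of U(14,24) are all (14)-element subsets.
|B(M*)| = C(24,14) = 1961256.

1961256


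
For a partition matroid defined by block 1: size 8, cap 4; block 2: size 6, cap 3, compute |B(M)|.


A basis picks exactly ci elements from block i.
Number of bases = product of C(|Si|, ci).
= C(8,4) * C(6,3)
= 70 * 20
= 1400.

1400


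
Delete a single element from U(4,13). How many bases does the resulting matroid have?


Deleting e from U(4,13) gives U(4,12) since n > r.
Bases of U(4,12) = (12 choose 4) = 495.

495


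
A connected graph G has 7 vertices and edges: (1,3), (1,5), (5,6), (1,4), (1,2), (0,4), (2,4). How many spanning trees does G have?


By Kirchhoff's matrix tree theorem, the number of spanning trees equals
the determinant of any cofactor of the Laplacian matrix L.
G has 7 vertices and 7 edges.
Computing the (6 x 6) cofactor determinant gives 3.

3


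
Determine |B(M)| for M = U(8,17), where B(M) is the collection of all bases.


Bases of U(8,17) are all 8-element subsets of the 17-element ground set.
Number of bases = C(17,8).
C(17,8) = 17! / (8! * 9!) = 24310.

24310


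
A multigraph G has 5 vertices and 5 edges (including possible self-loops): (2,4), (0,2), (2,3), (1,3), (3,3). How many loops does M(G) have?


In a graphic matroid, a loop is a self-loop edge (u,u) with rank 0.
Examining all 5 edges for self-loops...
Self-loops found: (3,3)
Number of loops = 1.

1


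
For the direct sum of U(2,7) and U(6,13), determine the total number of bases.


Bases of a direct sum M1 + M2: |B| = |B(M1)| * |B(M2)|.
|B(U(2,7))| = C(7,2) = 21.
|B(U(6,13))| = C(13,6) = 1716.
Total bases = 21 * 1716 = 36036.

36036


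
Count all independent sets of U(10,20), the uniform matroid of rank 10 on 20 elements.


Independent sets of U(10,20) are all subsets of size <= 10.
Count = (20 choose 0) + (20 choose 1) + (20 choose 2) + (20 choose 3) + (20 choose 4) + (20 choose 5) + (20 choose 6) + (20 choose 7) + (20 choose 8) + (20 choose 9) + (20 choose 10)
     = 1 + 20 + 190 + 1140 + 4845 + 15504 + 38760 + 77520 + 125970 + 167960 + 184756
     = 616666.

616666


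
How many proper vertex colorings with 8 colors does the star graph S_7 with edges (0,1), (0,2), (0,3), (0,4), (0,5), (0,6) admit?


P(tree, k) = k * (k-1)^(6) for any tree on 7 vertices.
P(8) = 8 * 7^6 = 8 * 117649 = 941192.

941192


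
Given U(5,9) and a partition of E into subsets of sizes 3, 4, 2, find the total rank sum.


r(Ai) = min(|Ai|, 5) for each part.
Sum = min(3,5) + min(4,5) + min(2,5)
    = 3 + 4 + 2
    = 9.

9


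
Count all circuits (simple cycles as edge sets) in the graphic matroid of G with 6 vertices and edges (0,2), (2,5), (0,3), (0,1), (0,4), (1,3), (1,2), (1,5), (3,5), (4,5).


A circuit in a graphic matroid = edge set of a simple cycle.
G has 6 vertices and 10 edges.
Enumerating all minimal edge subsets forming cycles...
Total circuits found: 22.

22


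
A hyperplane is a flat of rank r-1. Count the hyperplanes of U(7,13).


Hyperplanes of U(7,13) are flats of rank 6.
In a uniform matroid, these are exactly the (6)-element subsets.
Count = (13 choose 6) = 1716.

1716


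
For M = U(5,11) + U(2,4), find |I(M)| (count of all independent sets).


For a direct sum, |I(M1+M2)| = |I(M1)| * |I(M2)|.
|I(U(5,11))| = sum C(11,k) for k=0..5 = 1024.
|I(U(2,4))| = sum C(4,k) for k=0..2 = 11.
Total = 1024 * 11 = 11264.

11264


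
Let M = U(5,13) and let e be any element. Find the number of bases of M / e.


Contracting e from U(5,13) gives U(4,12).
Bases of U(4,12) = (12 choose 4) = 495.

495


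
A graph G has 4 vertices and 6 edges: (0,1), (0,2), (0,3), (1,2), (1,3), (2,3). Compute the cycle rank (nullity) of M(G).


Cycle rank (nullity) = |E| - r(M) = |E| - (|V| - c).
|E| = 6, |V| = 4, c = 1.
Nullity = 6 - (4 - 1) = 6 - 3 = 3.

3


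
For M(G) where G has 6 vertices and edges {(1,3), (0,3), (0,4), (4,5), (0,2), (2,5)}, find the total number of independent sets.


An independent set in a graphic matroid is an acyclic edge subset.
G has 6 vertices and 6 edges.
Enumerate all 2^6 = 64 subsets, checking for acyclicity.
Total independent sets = 60.

60


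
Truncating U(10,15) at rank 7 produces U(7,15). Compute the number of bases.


Truncating U(10,15) to rank 7 gives U(7,15).
Bases of U(7,15) are all 7-element subsets of 15 elements.
Number of bases = (15 choose 7) = 6435.

6435


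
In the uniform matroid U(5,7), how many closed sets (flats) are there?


Flats of U(5,7): every subset of size < 5 is a flat, plus E itself.
Count = C(7,0) + C(7,1) + C(7,2) + C(7,3) + C(7,4) + 1
     = 1 + 7 + 21 + 35 + 35 + 1
     = 100.

100


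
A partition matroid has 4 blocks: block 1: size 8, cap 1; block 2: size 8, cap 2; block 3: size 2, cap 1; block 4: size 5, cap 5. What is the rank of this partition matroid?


Rank of a partition matroid = sum of min(|Si|, ci) for each block.
= min(8,1) + min(8,2) + min(2,1) + min(5,5)
= 1 + 2 + 1 + 5
= 9.

9


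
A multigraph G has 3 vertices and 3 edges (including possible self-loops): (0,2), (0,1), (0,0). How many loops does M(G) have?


In a graphic matroid, a loop is a self-loop edge (u,u) with rank 0.
Examining all 3 edges for self-loops...
Self-loops found: (0,0)
Number of loops = 1.

1


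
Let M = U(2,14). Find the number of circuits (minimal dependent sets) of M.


In U(2,14), circuits are the (3)-element subsets.
Any set of 3 elements is dependent, and removing any one element gives
an independent set of size 2, so it is a minimal dependent set.
Number of circuits = C(14,3) = 14! / (3! * 11!) = 364.

364


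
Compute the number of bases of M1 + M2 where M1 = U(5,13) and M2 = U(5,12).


Bases of a direct sum M1 + M2: |B| = |B(M1)| * |B(M2)|.
|B(U(5,13))| = C(13,5) = 1287.
|B(U(5,12))| = C(12,5) = 792.
Total bases = 1287 * 792 = 1019304.

1019304


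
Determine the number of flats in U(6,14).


Flats of U(6,14): every subset of size < 6 is a flat, plus E itself.
Count = C(14,0) + C(14,1) + C(14,2) + C(14,3) + C(14,4) + C(14,5) + 1
     = 1 + 14 + 91 + 364 + 1001 + 2002 + 1
     = 3474.

3474


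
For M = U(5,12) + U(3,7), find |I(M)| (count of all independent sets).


For a direct sum, |I(M1+M2)| = |I(M1)| * |I(M2)|.
|I(U(5,12))| = sum C(12,k) for k=0..5 = 1586.
|I(U(3,7))| = sum C(7,k) for k=0..3 = 64.
Total = 1586 * 64 = 101504.

101504


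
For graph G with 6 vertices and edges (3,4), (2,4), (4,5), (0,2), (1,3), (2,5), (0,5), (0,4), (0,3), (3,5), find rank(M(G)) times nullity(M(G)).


r(M) = |V| - c = 6 - 1 = 5.
nullity = |E| - r(M) = 10 - 5 = 5.
Product = 5 * 5 = 25.

25


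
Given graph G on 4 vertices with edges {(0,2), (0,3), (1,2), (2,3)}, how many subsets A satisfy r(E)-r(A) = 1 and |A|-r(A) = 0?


R(x,y) = sum over A in 2^E of x^(r(E)-r(A)) * y^(|A|-r(A)).
G has 4 vertices, 4 edges. r(E) = 3.
Enumerate all 2^4 = 16 subsets.
Count subsets with r(E)-r(A)=1 and |A|-r(A)=0: 6.

6


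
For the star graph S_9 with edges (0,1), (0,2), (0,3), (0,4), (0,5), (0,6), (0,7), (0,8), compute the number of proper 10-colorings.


P(tree, k) = k * (k-1)^(8) for any tree on 9 vertices.
P(10) = 10 * 9^8 = 10 * 43046721 = 430467210.

430467210


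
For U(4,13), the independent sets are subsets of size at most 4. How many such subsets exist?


Independent sets of U(4,13) are all subsets of size <= 4.
Count = (13 choose 0) + (13 choose 1) + (13 choose 2) + (13 choose 3) + (13 choose 4)
     = 1 + 13 + 78 + 286 + 715
     = 1093.

1093


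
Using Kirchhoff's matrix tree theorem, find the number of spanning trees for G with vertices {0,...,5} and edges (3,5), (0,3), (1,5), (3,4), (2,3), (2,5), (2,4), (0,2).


By Kirchhoff's matrix tree theorem, the number of spanning trees equals
the determinant of any cofactor of the Laplacian matrix L.
G has 6 vertices and 8 edges.
Computing the (5 x 5) cofactor determinant gives 20.

20


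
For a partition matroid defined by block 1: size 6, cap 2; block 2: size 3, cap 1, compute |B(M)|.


A basis picks exactly ci elements from block i.
Number of bases = product of C(|Si|, ci).
= C(6,2) * C(3,1)
= 15 * 3
= 45.

45


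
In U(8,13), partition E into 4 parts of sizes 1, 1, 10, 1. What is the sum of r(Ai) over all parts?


r(Ai) = min(|Ai|, 8) for each part.
Sum = min(1,8) + min(1,8) + min(10,8) + min(1,8)
    = 1 + 1 + 8 + 1
    = 11.

11


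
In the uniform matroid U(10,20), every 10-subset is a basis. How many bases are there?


Bases of U(10,20) are all 10-element subsets of the 20-element ground set.
Number of bases = C(20,10).
C(20,10) = 184756.

184756


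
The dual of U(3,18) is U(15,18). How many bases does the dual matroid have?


The dual of U(r,n) is U(n-r, n) = U(15,18).
Bases of U(15,18) are all (15)-element subsets.
|B(M*)| = C(18,15) = 816.

816


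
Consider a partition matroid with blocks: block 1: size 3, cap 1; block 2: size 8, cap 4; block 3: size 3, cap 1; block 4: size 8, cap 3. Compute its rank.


Rank of a partition matroid = sum of min(|Si|, ci) for each block.
= min(3,1) + min(8,4) + min(3,1) + min(8,3)
= 1 + 4 + 1 + 3
= 9.

9


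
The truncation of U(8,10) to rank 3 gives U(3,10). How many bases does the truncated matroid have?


Truncating U(8,10) to rank 3 gives U(3,10).
Bases of U(3,10) are all 3-element subsets of 10 elements.
Number of bases = C(10,3) = (10 * 9 * 8) / (1 * 2 * 3) = 120.

120


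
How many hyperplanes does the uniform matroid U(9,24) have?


Hyperplanes of U(9,24) are flats of rank 8.
In a uniform matroid, these are exactly the (8)-element subsets.
Count = (24 choose 8) = 735471.

735471


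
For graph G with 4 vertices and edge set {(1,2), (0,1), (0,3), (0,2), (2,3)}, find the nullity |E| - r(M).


Cycle rank (nullity) = |E| - r(M) = |E| - (|V| - c).
|E| = 5, |V| = 4, c = 1.
Nullity = 5 - (4 - 1) = 5 - 3 = 2.

2


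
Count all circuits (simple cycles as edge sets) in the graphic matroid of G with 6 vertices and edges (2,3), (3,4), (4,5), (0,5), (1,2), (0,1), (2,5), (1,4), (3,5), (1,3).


A circuit in a graphic matroid = edge set of a simple cycle.
G has 6 vertices and 10 edges.
Enumerating all minimal edge subsets forming cycles...
Total circuits found: 22.

22


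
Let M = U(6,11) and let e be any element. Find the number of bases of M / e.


Contracting e from U(6,11) gives U(5,10).
Bases of U(5,10) = C(10,5) = 10! / (5! * 5!) = 252.

252


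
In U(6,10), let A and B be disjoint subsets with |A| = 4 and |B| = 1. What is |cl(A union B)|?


|A union B| = 4 + 1 = 5 (disjoint).
In U(6,10), cl(S) = S if |S| < 6, else cl(S) = E.
Since 5 < 6, cl(A union B) = A union B.
|cl(A union B)| = 5.

5


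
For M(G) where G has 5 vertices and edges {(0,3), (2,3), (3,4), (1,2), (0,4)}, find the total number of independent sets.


An independent set in a graphic matroid is an acyclic edge subset.
G has 5 vertices and 5 edges.
Enumerate all 2^5 = 32 subsets, checking for acyclicity.
Total independent sets = 28.

28


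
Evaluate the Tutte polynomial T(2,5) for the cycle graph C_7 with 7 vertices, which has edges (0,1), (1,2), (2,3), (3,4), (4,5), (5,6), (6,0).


T(C_7; x,y) = x + x^2 + ... + x^(6) + y.
T(2,5) = 2^1 + 2^2 + 2^3 + 2^4 + 2^5 + 2^6 + 5
= 2 + 4 + 8 + 16 + 32 + 64 + 5
= 131.

131


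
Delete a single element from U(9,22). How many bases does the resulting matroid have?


Deleting e from U(9,22) gives U(9,21) since n > r.
Bases of U(9,21) = C(21,9) = 21! / (9! * 12!) = 293930.

293930


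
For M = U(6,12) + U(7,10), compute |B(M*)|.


(M1+M2)* = M1* + M2*.
M1* = U(6,12), bases: C(12,6) = 924.
M2* = U(3,10), bases: C(10,3) = 120.
|B(M*)| = 924 * 120 = 110880.

110880


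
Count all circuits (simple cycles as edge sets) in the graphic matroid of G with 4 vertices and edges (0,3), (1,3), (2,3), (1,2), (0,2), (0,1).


A circuit in a graphic matroid = edge set of a simple cycle.
G has 4 vertices and 6 edges.
Enumerating all minimal edge subsets forming cycles...
Total circuits found: 7.

7


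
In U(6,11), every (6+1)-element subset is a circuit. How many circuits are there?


In U(6,11), circuits are the (7)-element subsets.
Any set of 7 elements is dependent, and removing any one element gives
an independent set of size 6, so it is a minimal dependent set.
Number of circuits = C(11,7) = 330.

330


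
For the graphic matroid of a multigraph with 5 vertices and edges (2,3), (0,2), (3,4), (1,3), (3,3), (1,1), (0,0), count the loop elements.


In a graphic matroid, a loop is a self-loop edge (u,u) with rank 0.
Examining all 7 edges for self-loops...
Self-loops found: (3,3), (1,1), (0,0)
Number of loops = 3.

3


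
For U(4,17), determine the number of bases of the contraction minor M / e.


Contracting e from U(4,17) gives U(3,16).
Bases of U(3,16) = (16 choose 3) = 560.

560


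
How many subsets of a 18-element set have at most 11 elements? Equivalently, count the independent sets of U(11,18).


Independent sets of U(11,18) are all subsets of size <= 11.
Count = (18 choose 0) + (18 choose 1) + (18 choose 2) + (18 choose 3) + (18 choose 4) + (18 choose 5) + (18 choose 6) + (18 choose 7) + (18 choose 8) + (18 choose 9) + (18 choose 10) + (18 choose 11)
     = 1 + 18 + 153 + 816 + 3060 + 8568 + 18564 + 31824 + 43758 + 48620 + 43758 + 31824
     = 230964.

230964


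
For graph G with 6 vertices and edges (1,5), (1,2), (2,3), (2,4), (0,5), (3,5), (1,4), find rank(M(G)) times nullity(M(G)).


r(M) = |V| - c = 6 - 1 = 5.
nullity = |E| - r(M) = 7 - 5 = 2.
Product = 5 * 2 = 10.

10


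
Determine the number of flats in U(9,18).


Flats of U(9,18): every subset of size < 9 is a flat, plus E itself.
Count = (18 choose 0) + (18 choose 1) + (18 choose 2) + (18 choose 3) + (18 choose 4) + (18 choose 5) + (18 choose 6) + (18 choose 7) + (18 choose 8) + 1
     = 1 + 18 + 153 + 816 + 3060 + 8568 + 18564 + 31824 + 43758 + 1
     = 106763.

106763


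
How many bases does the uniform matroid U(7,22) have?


Bases of U(7,22) are all 7-element subsets of the 22-element ground set.
Number of bases = C(22,7).
(22 choose 7) = 170544.

170544


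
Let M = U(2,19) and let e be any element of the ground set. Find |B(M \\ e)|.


Deleting e from U(2,19) gives U(2,18) since n > r.
Bases of U(2,18) = (18 choose 2) = 153.

153


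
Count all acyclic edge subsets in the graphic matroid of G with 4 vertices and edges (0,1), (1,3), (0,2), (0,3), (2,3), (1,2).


An independent set in a graphic matroid is an acyclic edge subset.
G has 4 vertices and 6 edges.
Enumerate all 2^6 = 64 subsets, checking for acyclicity.
Total independent sets = 38.

38


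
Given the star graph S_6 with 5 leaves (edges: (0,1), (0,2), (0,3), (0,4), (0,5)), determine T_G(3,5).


A star on 6 vertices is a tree with 5 edges.
T(x,y) = x^(5) for any tree.
T(3,5) = 3^5 = 243.

243


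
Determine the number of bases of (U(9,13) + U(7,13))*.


(M1+M2)* = M1* + M2*.
M1* = U(4,13), bases: C(13,4) = 715.
M2* = U(6,13), bases: C(13,6) = 1716.
|B(M*)| = 715 * 1716 = 1226940.

1226940


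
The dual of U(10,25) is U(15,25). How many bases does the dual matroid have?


The dual of U(r,n) is U(n-r, n) = U(15,25).
Bases of U(15,25) are all (15)-element subsets.
|B(M*)| = C(25,15) = 25! / (15! * 10!) = 3268760.

3268760


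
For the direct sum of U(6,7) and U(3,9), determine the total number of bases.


Bases of a direct sum M1 + M2: |B| = |B(M1)| * |B(M2)|.
|B(U(6,7))| = C(7,6) = 7.
|B(U(3,9))| = C(9,3) = 84.
Total bases = 7 * 84 = 588.

588


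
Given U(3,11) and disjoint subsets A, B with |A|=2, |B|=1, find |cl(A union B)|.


|A union B| = 2 + 1 = 3 (disjoint).
In U(3,11), cl(S) = S if |S| < 3, else cl(S) = E.
Since 3 >= 3, cl(A union B) = E.
|cl(A union B)| = 11.

11


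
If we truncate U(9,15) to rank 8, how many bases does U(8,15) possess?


Truncating U(9,15) to rank 8 gives U(8,15).
Bases of U(8,15) are all 8-element subsets of 15 elements.
Number of bases = C(15,8) = 6435.

6435


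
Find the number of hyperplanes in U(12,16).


Hyperplanes of U(12,16) are flats of rank 11.
In a uniform matroid, these are exactly the (11)-element subsets.
Count = (16 choose 11) = 4368.

4368


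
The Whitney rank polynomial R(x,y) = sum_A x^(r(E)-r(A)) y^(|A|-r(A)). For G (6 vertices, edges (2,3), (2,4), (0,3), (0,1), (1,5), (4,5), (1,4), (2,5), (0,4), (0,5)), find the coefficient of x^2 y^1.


R(x,y) = sum over A in 2^E of x^(r(E)-r(A)) * y^(|A|-r(A)).
G has 6 vertices, 10 edges. r(E) = 5.
Enumerate all 2^10 = 1024 subsets.
Count subsets with r(E)-r(A)=2 and |A|-r(A)=1: 42.

42


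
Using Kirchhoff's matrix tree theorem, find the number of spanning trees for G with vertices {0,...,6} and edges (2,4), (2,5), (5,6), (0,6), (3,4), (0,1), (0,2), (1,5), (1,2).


By Kirchhoff's matrix tree theorem, the number of spanning trees equals
the determinant of any cofactor of the Laplacian matrix L.
G has 7 vertices and 9 edges.
Computing the (6 x 6) cofactor determinant gives 24.

24
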